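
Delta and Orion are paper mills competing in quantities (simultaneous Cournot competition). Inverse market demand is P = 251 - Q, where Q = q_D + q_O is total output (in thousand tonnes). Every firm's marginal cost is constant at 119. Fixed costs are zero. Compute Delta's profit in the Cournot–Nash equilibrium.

Each firm earns π_i = (251 - Q)q_i - 119q_i.
First-order condition (treating rivals' output as given): 132 - 2q_i - q_j = 0.
By symmetry each firm produces the same amount; substituting q_j = q_i yields q_i = 132/3 = 44.
Price P = 251 - 88 = 163.
Delta's profit: (163 - 119)·44 = 1936.

1936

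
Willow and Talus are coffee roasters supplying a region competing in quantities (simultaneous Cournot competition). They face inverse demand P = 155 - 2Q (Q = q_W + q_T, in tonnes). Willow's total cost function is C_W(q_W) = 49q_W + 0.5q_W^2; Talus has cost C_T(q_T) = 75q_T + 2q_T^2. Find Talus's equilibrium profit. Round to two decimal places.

109.09

Willow's profit: π_W = (155 - 2Q)q_W - (49q_W + (1/2)q_W²). Setting ∂π_W/∂q_W = 0: 106 - 5q_W - 2(q_T) = 0.
Talus's first-order condition: 80 - 8q_T - 2(q_W) = 0.
Rearranging gives the reaction functions q_W = (106 - 2q_T)/5 and q_T = (80 - 2q_W)/8.
Solving the pair: q_W = 172/9, q_T = 47/9.
Price P = 155 - 2·(73/3) = 319/3.
Talus's profit: (319/3)·(47/9) - 75·(47/9) - 2(47/9)² = 109.0864.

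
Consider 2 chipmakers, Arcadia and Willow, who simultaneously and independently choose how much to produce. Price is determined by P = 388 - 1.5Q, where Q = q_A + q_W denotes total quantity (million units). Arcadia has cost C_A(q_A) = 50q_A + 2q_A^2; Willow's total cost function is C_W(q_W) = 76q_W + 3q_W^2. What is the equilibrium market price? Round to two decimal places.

283.04

Arcadia's profit: π_A = (388 - 1.5Q)q_A - (50q_A + 2q_A²). Setting ∂π_A/∂q_A = 0: 338 - 7q_A - (3/2)(q_W) = 0.
Willow's first-order condition: 312 - 9q_W - (3/2)(q_A) = 0.
Rearranging gives the reaction functions q_A = (338 - (3/2)q_W)/7 and q_W = (312 - (3/2)q_A)/9.
Solving the pair: q_A = 1144/27, q_W = 27.6049.
Total output Q = 69.9753, so price P = 388 - (3/2)·69.9753 = 283.0370.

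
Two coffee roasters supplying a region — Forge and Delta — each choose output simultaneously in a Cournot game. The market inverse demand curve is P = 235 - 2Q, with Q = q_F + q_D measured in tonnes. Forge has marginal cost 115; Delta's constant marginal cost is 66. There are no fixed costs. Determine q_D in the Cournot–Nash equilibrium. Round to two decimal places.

36.33

Forge's profit: π_F = (235 - 2Q)q_F - (115q_F). Setting ∂π_F/∂q_F = 0: 120 - 4q_F - 2(q_D) = 0.
Delta's first-order condition: 169 - 4q_D - 2(q_F) = 0.
Best responses: q_F = (120 - 2q_D)/4, q_D = (169 - 2q_F)/4.
Substituting one into the other gives q_F = 71/6 and q_D = 109/3.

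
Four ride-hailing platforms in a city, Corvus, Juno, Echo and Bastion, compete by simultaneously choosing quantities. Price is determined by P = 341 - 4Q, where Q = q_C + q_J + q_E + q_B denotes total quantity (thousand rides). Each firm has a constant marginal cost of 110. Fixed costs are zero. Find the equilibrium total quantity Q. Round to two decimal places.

A representative firm's profit is π_i = q_i(341 - 4Q) - 110q_i.
First-order condition (treating rivals' output as given): 231 - 8q_i - 4·Σ_{j≠i} q_j = 0.
By symmetry each firm produces the same amount; substituting Σ_{j≠i} q_j = 3q_i yields q_i = 231/20.
Total output Q = 231/20 + 231/20 + 231/20 + 231/20 = 231/5.

46.20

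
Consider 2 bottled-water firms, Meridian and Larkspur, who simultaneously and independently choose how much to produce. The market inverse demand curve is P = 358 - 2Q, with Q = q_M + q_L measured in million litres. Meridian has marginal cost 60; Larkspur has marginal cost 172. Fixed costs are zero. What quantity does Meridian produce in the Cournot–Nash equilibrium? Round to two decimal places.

68.33

Meridian's profit: π_M = (358 - 2Q)q_M - (60q_M). Setting ∂π_M/∂q_M = 0: 298 - 4q_M - 2(q_L) = 0.
Larkspur's first-order condition: 186 - 4q_L - 2(q_M) = 0.
Best responses: q_M = (298 - 2q_L)/4, q_L = (186 - 2q_M)/4.
Substituting one into the other gives q_M = 205/3 and q_L = 37/3.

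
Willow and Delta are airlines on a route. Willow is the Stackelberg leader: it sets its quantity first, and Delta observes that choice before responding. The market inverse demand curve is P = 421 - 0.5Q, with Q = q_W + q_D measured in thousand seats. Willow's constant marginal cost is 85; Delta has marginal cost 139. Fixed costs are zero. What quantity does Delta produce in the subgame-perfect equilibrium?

87

The follower Delta best-responds to any q_W: π_D = (421 - 0.5Q)q_D - 139q_D.
Setting the follower's marginal profit to zero, 282 - (1/2)q_W - q_D = 0, i.e. q_D = (282 - (1/2)q_W).
Willow substitutes q_D(q_W) into its own profit: π_W = q_W(421 - (1/2)q_W - (282 - (1/2)q_W)/2) - 85q_W = (280 - (1/4)q_W)q_W - 85q_W.
The leader's first-order condition 195 - (1/2)q_W = 0 yields q_W = 390.
Then q_D = (282 - (1/2)·390) = 87.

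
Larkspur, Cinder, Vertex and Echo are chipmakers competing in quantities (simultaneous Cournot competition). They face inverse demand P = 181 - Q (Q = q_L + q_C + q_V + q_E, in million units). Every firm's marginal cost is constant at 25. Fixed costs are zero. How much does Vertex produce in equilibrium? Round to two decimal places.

A representative firm's profit is π_i = q_i(181 - Q) - 25q_i.
Setting ∂π_i/∂q_i = 0 with rivals' quantities fixed: 156 - 2q_i - Σ_{j≠i} q_j = 0.
By symmetry each firm produces the same amount; substituting Σ_{j≠i} q_j = 3q_i yields q_i = 156/5.

31.20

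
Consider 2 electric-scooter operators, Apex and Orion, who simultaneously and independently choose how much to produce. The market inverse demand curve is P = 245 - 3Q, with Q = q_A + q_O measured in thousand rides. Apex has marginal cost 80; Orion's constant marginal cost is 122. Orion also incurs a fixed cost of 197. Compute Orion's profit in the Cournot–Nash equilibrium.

46

Apex's profit: π_A = (245 - 3Q)q_A - (80q_A). Setting ∂π_A/∂q_A = 0: 165 - 6q_A - 3(q_O) = 0.
Orion's profit: π_O = (245 - 3Q)q_O - (122q_O). Setting ∂π_O/∂q_O = 0: 123 - 6q_O - 3(q_A) = 0.
Best responses: q_A = (165 - 3q_O)/6, q_O = (123 - 3q_A)/6.
Solving the pair: q_A = 23, q_O = 9.
Price P = 245 - 3·32 = 149.
Orion's profit: (149 - 122)·9 - 197 = 46.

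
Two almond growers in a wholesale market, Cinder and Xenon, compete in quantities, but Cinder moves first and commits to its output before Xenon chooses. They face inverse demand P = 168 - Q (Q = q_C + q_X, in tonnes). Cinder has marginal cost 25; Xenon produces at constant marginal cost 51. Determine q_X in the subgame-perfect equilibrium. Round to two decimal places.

The follower Xenon best-responds to any q_C: π_X = (168 - Q)q_X - 51q_X.
Follower FOC: 117 - q_C - 2q_X = 0, so q_X(q_C) = (117 - q_C)/2.
Cinder substitutes q_X(q_C) into its own profit: π_C = q_C(168 - q_C - (117 - q_C)/2) - 25q_C = (219/2 - (1/2)q_C)q_C - 25q_C.
The leader's first-order condition 169/2 - q_C = 0 yields q_C = 169/2.
Then q_X = (117 - 169/2)/2 = 65/4.

16.25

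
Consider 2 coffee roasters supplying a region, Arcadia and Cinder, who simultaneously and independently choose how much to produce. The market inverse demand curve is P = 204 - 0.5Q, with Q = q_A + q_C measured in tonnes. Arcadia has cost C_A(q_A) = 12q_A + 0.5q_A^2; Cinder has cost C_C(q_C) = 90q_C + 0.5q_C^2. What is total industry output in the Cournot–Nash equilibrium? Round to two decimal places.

Arcadia's profit: π_A = (204 - 0.5Q)q_A - (12q_A + (1/2)q_A²). Setting ∂π_A/∂q_A = 0: 192 - 2q_A - (1/2)(q_C) = 0.
Cinder's first-order condition: 114 - 2q_C - (1/2)(q_A) = 0.
So q_A = (192 - (1/2)q_C)/2 and q_C = (114 - (1/2)q_A)/2.
Solving the pair: q_A = 436/5, q_C = 176/5.
Total output Q = 436/5 + 176/5 = 612/5.

122.40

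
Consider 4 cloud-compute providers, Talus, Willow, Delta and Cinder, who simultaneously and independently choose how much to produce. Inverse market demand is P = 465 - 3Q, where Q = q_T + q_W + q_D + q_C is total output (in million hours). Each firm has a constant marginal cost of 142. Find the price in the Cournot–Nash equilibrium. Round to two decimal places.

Each firm earns π_i = (465 - 3Q)q_i - 142q_i.
Setting ∂π_i/∂q_i = 0 with rivals' quantities fixed: 323 - 6q_i - 3·Σ_{j≠i} q_j = 0.
By symmetry each firm produces the same amount; substituting Σ_{j≠i} q_j = 3q_i yields q_i = 323/15.
Total output Q = 1292/15, so price P = 465 - 3·(1292/15) = 1033/5.

206.60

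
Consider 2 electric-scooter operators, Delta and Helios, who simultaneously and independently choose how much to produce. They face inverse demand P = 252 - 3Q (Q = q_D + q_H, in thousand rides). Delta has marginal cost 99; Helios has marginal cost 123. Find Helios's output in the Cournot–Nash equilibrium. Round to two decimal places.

Delta's profit: π_D = (252 - 3Q)q_D - (99q_D). Setting ∂π_D/∂q_D = 0: 153 - 6q_D - 3(q_H) = 0.
Helios's profit: π_H = (252 - 3Q)q_H - (123q_H). Setting ∂π_H/∂q_H = 0: 129 - 6q_H - 3(q_D) = 0.
Best responses: q_D = (153 - 3q_H)/6, q_H = (129 - 3q_D)/6.
Solving the pair: q_D = 59/3, q_H = 35/3.

11.67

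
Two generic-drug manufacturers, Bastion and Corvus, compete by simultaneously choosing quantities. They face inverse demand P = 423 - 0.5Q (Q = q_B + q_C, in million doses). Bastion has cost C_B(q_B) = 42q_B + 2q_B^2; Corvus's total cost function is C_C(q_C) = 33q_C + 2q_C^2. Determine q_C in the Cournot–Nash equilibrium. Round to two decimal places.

71.09

Bastion's profit: π_B = (423 - 0.5Q)q_B - (42q_B + 2q_B²). Setting ∂π_B/∂q_B = 0: 381 - 5q_B - (1/2)(q_C) = 0.
Corvus's profit: π_C = (423 - 0.5Q)q_C - (33q_C + 2q_C²). Setting ∂π_C/∂q_C = 0: 390 - 5q_C - (1/2)(q_B) = 0.
Rearranging gives the reaction functions q_B = (381 - (1/2)q_C)/5 and q_C = (390 - (1/2)q_B)/5.
Solving the pair: q_B = 760/11, q_C = 782/11.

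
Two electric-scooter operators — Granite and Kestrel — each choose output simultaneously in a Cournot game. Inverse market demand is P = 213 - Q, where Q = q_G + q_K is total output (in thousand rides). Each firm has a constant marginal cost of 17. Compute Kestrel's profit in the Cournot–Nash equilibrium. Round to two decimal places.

4268.44

Each firm earns π_i = (213 - Q)q_i - 17q_i.
Setting ∂π_i/∂q_i = 0 with rivals' quantities fixed: 196 - 2q_i - q_j = 0.
By symmetry each firm produces the same amount; substituting q_j = q_i yields q_i = 196/3.
Price P = 213 - 392/3 = 247/3.
Kestrel's profit: (247/3 - 17)·(196/3) = 4268.4444.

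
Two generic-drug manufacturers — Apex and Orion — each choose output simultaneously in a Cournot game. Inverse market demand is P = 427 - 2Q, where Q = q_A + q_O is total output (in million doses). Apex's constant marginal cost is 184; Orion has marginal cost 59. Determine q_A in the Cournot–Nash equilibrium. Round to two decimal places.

19.67

Apex's profit: π_A = (427 - 2Q)q_A - (184q_A). Setting ∂π_A/∂q_A = 0: 243 - 4q_A - 2(q_O) = 0.
Orion's profit: π_O = (427 - 2Q)q_O - (59q_O). Setting ∂π_O/∂q_O = 0: 368 - 4q_O - 2(q_A) = 0.
Rearranging gives the reaction functions q_A = (243 - 2q_O)/4 and q_O = (368 - 2q_A)/4.
Substituting one into the other gives q_A = 59/3 and q_O = 493/6.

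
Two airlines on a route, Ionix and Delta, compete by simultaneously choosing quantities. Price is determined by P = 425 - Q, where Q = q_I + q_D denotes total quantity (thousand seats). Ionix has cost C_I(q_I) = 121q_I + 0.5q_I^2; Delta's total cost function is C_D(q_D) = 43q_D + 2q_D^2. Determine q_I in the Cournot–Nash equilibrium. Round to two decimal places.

84.82

Ionix's profit: π_I = (425 - Q)q_I - (121q_I + (1/2)q_I²). Setting ∂π_I/∂q_I = 0: 304 - 3q_I - (q_D) = 0.
Delta's first-order condition: 382 - 6q_D - (q_I) = 0.
Best responses: q_I = (304 - q_D)/3, q_D = (382 - q_I)/6.
Solving the pair: q_I = 1442/17, q_D = 842/17.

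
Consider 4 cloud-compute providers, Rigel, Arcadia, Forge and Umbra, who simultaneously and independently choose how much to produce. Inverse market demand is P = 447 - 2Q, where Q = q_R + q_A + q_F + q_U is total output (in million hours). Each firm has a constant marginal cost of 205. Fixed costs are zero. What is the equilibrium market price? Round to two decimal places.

253.40

Each firm earns π_i = (447 - 2Q)q_i - 205q_i.
Setting ∂π_i/∂q_i = 0 with rivals' quantities fixed: 242 - 4q_i - 2·Σ_{j≠i} q_j = 0.
With identical firms every q_j equals q_i, so Σ_{j≠i} q_j = 3q_i and 242 = 10q_i, giving q_i = 121/5.
Total output Q = 484/5, so price P = 447 - 2·(484/5) = 1267/5.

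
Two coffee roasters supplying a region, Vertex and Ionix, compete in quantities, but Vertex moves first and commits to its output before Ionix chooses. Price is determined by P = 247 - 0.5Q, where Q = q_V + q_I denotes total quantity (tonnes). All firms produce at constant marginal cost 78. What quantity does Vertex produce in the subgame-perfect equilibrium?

169

Solve by backward induction. Given q_V, the follower Ionix maximises π_I = (247 - (1/2)q_V - (1/2)q_I)q_I - 78q_I.
Setting the follower's marginal profit to zero, 169 - (1/2)q_V - q_I = 0, i.e. q_I = (169 - (1/2)q_V).
The leader anticipates this reaction. Substituting into P = 247 - 0.5Q gives P = 325/2 - (1/4)q_V, so π_V = (325/2 - (1/4)q_V)q_V - 78q_V.
Leader FOC: 169/2 - (1/2)q_V = 0, so q_V = 169.
Then q_I = (169 - (1/2)·169) = 169/2.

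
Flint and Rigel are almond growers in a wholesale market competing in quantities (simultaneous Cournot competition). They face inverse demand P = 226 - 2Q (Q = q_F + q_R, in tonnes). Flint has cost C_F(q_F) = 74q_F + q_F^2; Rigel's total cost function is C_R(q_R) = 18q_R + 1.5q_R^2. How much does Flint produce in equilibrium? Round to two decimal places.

17.05

Flint's profit: π_F = (226 - 2Q)q_F - (74q_F + q_F²). Setting ∂π_F/∂q_F = 0: 152 - 6q_F - 2(q_R) = 0.
Rigel's profit: π_R = (226 - 2Q)q_R - (18q_R + (3/2)q_R²). Setting ∂π_R/∂q_R = 0: 208 - 7q_R - 2(q_F) = 0.
Rearranging gives the reaction functions q_F = (152 - 2q_R)/6 and q_R = (208 - 2q_F)/7.
Substituting one into the other gives q_F = 324/19 and q_R = 472/19.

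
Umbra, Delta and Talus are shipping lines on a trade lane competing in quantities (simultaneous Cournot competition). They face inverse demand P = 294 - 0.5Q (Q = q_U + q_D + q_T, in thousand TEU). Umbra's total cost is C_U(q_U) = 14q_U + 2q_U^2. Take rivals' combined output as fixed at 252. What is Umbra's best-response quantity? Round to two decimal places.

30.80

With rivals' combined output fixed at 252, Umbra's profit is π_U = (294 - (1/2)·252 - (1/2)q_U)q_U - (14q_U + 2q_U²) = (168 - (1/2)q_U)q_U - (14q_U + 2q_U²).
∂π_U/∂q_U = 154 - 5q_U = 0, so q_U = 154/5.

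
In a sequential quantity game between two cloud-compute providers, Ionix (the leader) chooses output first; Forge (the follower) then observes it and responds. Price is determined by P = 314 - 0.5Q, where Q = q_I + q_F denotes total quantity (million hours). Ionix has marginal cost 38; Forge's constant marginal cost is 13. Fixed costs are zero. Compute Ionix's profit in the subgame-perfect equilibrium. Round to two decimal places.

15750.25

Solve by backward induction. Given q_I, the follower Forge maximises π_F = (314 - (1/2)q_I - (1/2)q_F)q_F - 13q_F.
Follower FOC: 301 - (1/2)q_I - q_F = 0, so q_F(q_I) = (301 - (1/2)q_I).
Ionix substitutes q_F(q_I) into its own profit: π_I = q_I(314 - (1/2)q_I - (301 - (1/2)q_I)/2) - 38q_I = (327/2 - (1/4)q_I)q_I - 38q_I.
Leader FOC: 251/2 - (1/2)q_I = 0, so q_I = 251.
Then q_F = (301 - (1/2)·251) = 351/2.
Price P = 314 - (1/2)·(853/2) = 403/4.
Ionix's profit: (403/4 - 38)·251 = 15750.2500.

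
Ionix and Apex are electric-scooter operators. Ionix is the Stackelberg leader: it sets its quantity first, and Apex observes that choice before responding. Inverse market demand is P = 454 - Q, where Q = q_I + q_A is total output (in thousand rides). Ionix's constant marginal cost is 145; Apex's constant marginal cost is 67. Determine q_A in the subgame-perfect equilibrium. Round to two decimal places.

135.75

Solve by backward induction. Given q_I, the follower Apex maximises π_A = (454 - q_I - q_A)q_A - 67q_A.
∂π_A/∂q_A = 387 - q_I - 2q_A = 0 gives the reaction function q_A = (387 - q_I)/2.
The leader anticipates this reaction. Substituting into P = 454 - Q gives P = 521/2 - (1/2)q_I, so π_I = (521/2 - (1/2)q_I)q_I - 145q_I.
Leader FOC: 231/2 - q_I = 0, so q_I = 231/2.
Then q_A = (387 - 231/2)/2 = 543/4.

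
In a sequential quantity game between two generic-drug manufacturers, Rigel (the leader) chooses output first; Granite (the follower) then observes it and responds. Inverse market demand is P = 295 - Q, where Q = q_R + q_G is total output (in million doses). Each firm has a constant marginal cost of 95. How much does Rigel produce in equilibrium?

100

The follower Granite best-responds to any q_R: π_G = (295 - Q)q_G - 95q_G.
Follower FOC: 200 - q_R - 2q_G = 0, so q_G(q_R) = (200 - q_R)/2.
The leader anticipates this reaction. Substituting into P = 295 - Q gives P = 195 - (1/2)q_R, so π_R = (195 - (1/2)q_R)q_R - 95q_R.
Maximising: ∂π_R/∂q_R = 100 - q_R = 0, giving q_R = 100.
Then q_G = (200 - 100)/2 = 50.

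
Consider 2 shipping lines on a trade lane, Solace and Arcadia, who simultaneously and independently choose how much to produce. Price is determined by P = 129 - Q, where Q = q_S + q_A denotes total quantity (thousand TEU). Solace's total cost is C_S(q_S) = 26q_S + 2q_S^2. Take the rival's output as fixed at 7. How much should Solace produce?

16

With the rival's output fixed at 7, Solace's profit is π_S = (129 - 7 - q_S)q_S - (26q_S + 2q_S²) = (122 - q_S)q_S - (26q_S + 2q_S²).
∂π_S/∂q_S = 96 - 6q_S = 0, so q_S = 16.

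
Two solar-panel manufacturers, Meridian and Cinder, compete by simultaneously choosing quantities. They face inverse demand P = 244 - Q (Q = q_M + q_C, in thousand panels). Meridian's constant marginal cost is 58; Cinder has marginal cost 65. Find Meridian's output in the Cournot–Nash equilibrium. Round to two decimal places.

Meridian's profit: π_M = (244 - Q)q_M - (58q_M). Setting ∂π_M/∂q_M = 0: 186 - 2q_M - (q_C) = 0.
Cinder's first-order condition: 179 - 2q_C - (q_M) = 0.
Rearranging gives the reaction functions q_M = (186 - q_C)/2 and q_C = (179 - q_M)/2.
Solving the pair: q_M = 193/3, q_C = 172/3.

64.33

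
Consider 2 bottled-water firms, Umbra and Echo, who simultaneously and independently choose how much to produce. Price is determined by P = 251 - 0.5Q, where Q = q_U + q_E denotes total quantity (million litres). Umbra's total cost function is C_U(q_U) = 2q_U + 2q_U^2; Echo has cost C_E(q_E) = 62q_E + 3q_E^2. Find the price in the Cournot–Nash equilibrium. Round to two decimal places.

215.47

Umbra's profit: π_U = (251 - 0.5Q)q_U - (2q_U + 2q_U²). Setting ∂π_U/∂q_U = 0: 249 - 5q_U - (1/2)(q_E) = 0.
Echo's first-order condition: 189 - 7q_E - (1/2)(q_U) = 0.
Best responses: q_U = (249 - (1/2)q_E)/5, q_E = (189 - (1/2)q_U)/7.
Solving the pair: q_U = 47.4388, q_E = 23.6115.
Total output Q = 71.0504, so price P = 251 - (1/2)·71.0504 = 215.4748.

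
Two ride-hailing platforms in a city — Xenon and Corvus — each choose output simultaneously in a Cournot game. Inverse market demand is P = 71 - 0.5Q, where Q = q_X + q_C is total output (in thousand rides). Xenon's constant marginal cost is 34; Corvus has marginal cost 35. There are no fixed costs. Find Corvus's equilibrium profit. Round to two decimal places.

Xenon's profit: π_X = (71 - 0.5Q)q_X - (34q_X). Setting ∂π_X/∂q_X = 0: 37 - q_X - (1/2)(q_C) = 0.
Corvus's first-order condition: 36 - q_C - (1/2)(q_X) = 0.
Best responses: q_X = (37 - (1/2)q_C), q_C = (36 - (1/2)q_X).
Substituting one into the other gives q_X = 76/3 and q_C = 70/3.
Price P = 71 - (1/2)·(146/3) = 140/3.
Corvus's profit: (140/3 - 35)·(70/3) = 272.2222.

272.22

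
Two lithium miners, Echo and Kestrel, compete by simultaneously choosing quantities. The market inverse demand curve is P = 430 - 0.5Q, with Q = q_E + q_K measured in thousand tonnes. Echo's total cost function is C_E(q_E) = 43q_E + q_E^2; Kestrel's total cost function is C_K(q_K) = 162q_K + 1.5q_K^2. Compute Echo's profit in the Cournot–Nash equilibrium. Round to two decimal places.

Echo's profit: π_E = (430 - 0.5Q)q_E - (43q_E + q_E²). Setting ∂π_E/∂q_E = 0: 387 - 3q_E - (1/2)(q_K) = 0.
Kestrel's first-order condition: 268 - 4q_K - (1/2)(q_E) = 0.
Best responses: q_E = (387 - (1/2)q_K)/3, q_K = (268 - (1/2)q_E)/4.
Substituting one into the other gives q_E = 120.3404 and q_K = 51.9574.
Price P = 430 - (1/2)·172.2979 = 343.8511.
Echo's profit: 343.8511·120.3404 - 43·120.3404 - 120.3404² = 21722.7270.

21722.73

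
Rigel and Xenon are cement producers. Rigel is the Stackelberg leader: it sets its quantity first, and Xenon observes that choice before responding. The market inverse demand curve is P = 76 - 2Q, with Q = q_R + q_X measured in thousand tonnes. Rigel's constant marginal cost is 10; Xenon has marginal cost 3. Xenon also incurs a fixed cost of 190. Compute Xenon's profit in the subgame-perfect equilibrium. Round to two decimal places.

The follower Xenon best-responds to any q_R: π_X = (76 - 2Q)q_X - 3q_X.
Setting the follower's marginal profit to zero, 73 - 2q_R - 4q_X = 0, i.e. q_X = (73 - 2q_R)/4.
Rigel substitutes q_X(q_R) into its own profit: π_R = q_R(76 - 2q_R - (73 - 2q_R)/2) - 10q_R = (79/2 - q_R)q_R - 10q_R.
Maximising: ∂π_R/∂q_R = 59/2 - 2q_R = 0, giving q_R = 59/4.
Then q_X = (73 - 2·(59/4))/4 = 87/8.
Price P = 76 - 2·(205/8) = 99/4.
Xenon's profit: (99/4 - 3)·(87/8) - 190 = 1489/32.

46.53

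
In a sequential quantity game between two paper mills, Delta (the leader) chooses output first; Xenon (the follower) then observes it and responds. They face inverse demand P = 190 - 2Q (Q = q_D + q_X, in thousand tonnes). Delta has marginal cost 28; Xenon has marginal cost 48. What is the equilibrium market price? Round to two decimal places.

73.50

The follower Xenon best-responds to any q_D: π_X = (190 - 2Q)q_X - 48q_X.
Follower FOC: 142 - 2q_D - 4q_X = 0, so q_X(q_D) = (142 - 2q_D)/4.
The leader anticipates this reaction. Substituting into P = 190 - 2Q gives P = 119 - q_D, so π_D = (119 - q_D)q_D - 28q_D.
Leader FOC: 91 - 2q_D = 0, so q_D = 91/2.
Then q_X = (142 - 2·(91/2))/4 = 51/4.
Total output Q = 233/4, so price P = 190 - 2·(233/4) = 147/2.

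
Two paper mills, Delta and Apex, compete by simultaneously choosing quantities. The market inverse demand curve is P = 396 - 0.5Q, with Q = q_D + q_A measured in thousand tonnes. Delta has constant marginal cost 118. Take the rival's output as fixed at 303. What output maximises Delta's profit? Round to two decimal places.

126.50

With the rival's output fixed at 303, Delta's profit is π_D = (396 - (1/2)·303 - (1/2)q_D)q_D - (118q_D) = (489/2 - (1/2)q_D)q_D - (118q_D).
∂π_D/∂q_D = 253/2 - q_D = 0, so q_D = 253/2.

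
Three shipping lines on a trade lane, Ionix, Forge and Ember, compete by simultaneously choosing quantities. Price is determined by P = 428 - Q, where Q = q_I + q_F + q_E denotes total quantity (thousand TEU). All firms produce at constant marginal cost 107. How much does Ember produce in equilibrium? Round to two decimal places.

80.25

Each firm earns π_i = (428 - Q)q_i - 107q_i.
First-order condition (treating rivals' output as given): 321 - 2q_i - Σ_{j≠i} q_j = 0.
With identical firms every q_j equals q_i, so Σ_{j≠i} q_j = 2q_i and 321 = 4q_i, giving q_i = 321/4.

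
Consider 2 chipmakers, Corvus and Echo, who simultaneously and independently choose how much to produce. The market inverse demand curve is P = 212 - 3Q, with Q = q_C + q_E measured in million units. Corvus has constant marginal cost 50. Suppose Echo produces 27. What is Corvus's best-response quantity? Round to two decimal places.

With the rival's output fixed at 27, Corvus's profit is π_C = (212 - 3·27 - 3q_C)q_C - (50q_C) = (131 - 3q_C)q_C - (50q_C).
∂π_C/∂q_C = 81 - 6q_C = 0, so q_C = 27/2.

13.50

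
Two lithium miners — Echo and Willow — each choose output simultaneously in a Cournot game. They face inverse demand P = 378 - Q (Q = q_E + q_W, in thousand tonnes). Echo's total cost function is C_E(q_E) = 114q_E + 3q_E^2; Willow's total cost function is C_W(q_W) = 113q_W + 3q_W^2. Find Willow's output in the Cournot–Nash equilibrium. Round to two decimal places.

29.46

Echo's profit: π_E = (378 - Q)q_E - (114q_E + 3q_E²). Setting ∂π_E/∂q_E = 0: 264 - 8q_E - (q_W) = 0.
Willow's first-order condition: 265 - 8q_W - (q_E) = 0.
Rearranging gives the reaction functions q_E = (264 - q_W)/8 and q_W = (265 - q_E)/8.
Solving the pair: q_E = 1847/63, q_W = 1856/63.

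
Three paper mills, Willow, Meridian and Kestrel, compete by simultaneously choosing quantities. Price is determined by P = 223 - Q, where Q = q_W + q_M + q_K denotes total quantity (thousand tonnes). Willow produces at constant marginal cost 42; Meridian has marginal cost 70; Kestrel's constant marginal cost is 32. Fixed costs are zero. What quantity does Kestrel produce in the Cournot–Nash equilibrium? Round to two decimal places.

Willow's profit: π_W = (223 - Q)q_W - (42q_W). Setting ∂π_W/∂q_W = 0: 181 - 2q_W - (q_M + q_K) = 0.
Meridian's profit: π_M = (223 - Q)q_M - (70q_M). Setting ∂π_M/∂q_M = 0: 153 - 2q_M - (q_W + q_K) = 0.
Kestrel's first-order condition: 191 - 2q_K - (q_W + q_M) = 0.
Summing all 3 equations gives 525 − 4Q = 0, hence Q = 525/4.
Back-substituting: q_W = (181 − 525/4) = 199/4, q_M = (153 − 525/4) = 87/4, q_K = (191 − 525/4) = 239/4.

59.75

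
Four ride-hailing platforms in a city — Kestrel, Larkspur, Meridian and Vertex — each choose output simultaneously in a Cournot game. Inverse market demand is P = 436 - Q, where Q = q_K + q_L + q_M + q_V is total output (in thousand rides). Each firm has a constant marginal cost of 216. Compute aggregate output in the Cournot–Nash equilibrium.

176

Each firm earns π_i = (436 - Q)q_i - 216q_i.
First-order condition (treating rivals' output as given): 220 - 2q_i - Σ_{j≠i} q_j = 0.
By symmetry each firm produces the same amount; substituting Σ_{j≠i} q_j = 3q_i yields q_i = 220/5 = 44.
Total output Q = 44 + 44 + 44 + 44 = 176.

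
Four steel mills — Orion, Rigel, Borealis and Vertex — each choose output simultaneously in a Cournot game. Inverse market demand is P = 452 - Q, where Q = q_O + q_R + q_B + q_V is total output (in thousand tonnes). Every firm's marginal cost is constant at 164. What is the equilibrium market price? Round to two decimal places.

221.60

A representative firm's profit is π_i = q_i(452 - Q) - 164q_i.
Setting ∂π_i/∂q_i = 0 with rivals' quantities fixed: 288 - 2q_i - Σ_{j≠i} q_j = 0.
With identical firms every q_j equals q_i, so Σ_{j≠i} q_j = 3q_i and 288 = 5q_i, giving q_i = 288/5.
Total output Q = 1152/5, so price P = 452 - 1152/5 = 1108/5.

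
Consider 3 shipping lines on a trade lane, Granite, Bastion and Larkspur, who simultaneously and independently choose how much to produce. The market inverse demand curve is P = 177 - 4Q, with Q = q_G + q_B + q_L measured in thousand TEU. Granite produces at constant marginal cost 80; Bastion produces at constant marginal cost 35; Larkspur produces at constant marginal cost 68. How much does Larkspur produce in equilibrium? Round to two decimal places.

5.50

Granite's profit: π_G = (177 - 4Q)q_G - (80q_G). Setting ∂π_G/∂q_G = 0: 97 - 8q_G - 4(q_B + q_L) = 0.
Bastion's profit: π_B = (177 - 4Q)q_B - (35q_B). Setting ∂π_B/∂q_B = 0: 142 - 8q_B - 4(q_G + q_L) = 0.
Larkspur's first-order condition: 109 - 8q_L - 4(q_G + q_B) = 0.
Adding the 3 first-order conditions: 348 − 16Q = 0, so Q = 87/4.
Back-substituting: q_G = (97 − 87)/4 = 5/2, q_B = (142 − 87)/4 = 55/4, q_L = (109 − 87)/4 = 11/2.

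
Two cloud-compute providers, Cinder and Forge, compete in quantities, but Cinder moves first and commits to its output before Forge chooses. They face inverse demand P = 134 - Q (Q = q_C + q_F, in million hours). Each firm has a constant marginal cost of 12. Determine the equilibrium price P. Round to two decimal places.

42.50

The follower Forge best-responds to any q_C: π_F = (134 - Q)q_F - 12q_F.
Setting the follower's marginal profit to zero, 122 - q_C - 2q_F = 0, i.e. q_F = (122 - q_C)/2.
Cinder substitutes q_F(q_C) into its own profit: π_C = q_C(134 - q_C - (122 - q_C)/2) - 12q_C = (73 - (1/2)q_C)q_C - 12q_C.
The leader's first-order condition 61 - q_C = 0 yields q_C = 61.
Then q_F = (122 - 61)/2 = 61/2.
Total output Q = 183/2, so price P = 134 - 183/2 = 85/2.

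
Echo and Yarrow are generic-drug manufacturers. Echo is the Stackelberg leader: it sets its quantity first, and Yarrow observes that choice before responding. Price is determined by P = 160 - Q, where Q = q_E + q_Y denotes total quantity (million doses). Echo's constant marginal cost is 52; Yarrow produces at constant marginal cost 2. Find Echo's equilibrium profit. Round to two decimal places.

420.50

The follower Yarrow best-responds to any q_E: π_Y = (160 - Q)q_Y - 2q_Y.
∂π_Y/∂q_Y = 158 - q_E - 2q_Y = 0 gives the reaction function q_Y = (158 - q_E)/2.
Echo substitutes q_Y(q_E) into its own profit: π_E = q_E(160 - q_E - (158 - q_E)/2) - 52q_E = (81 - (1/2)q_E)q_E - 52q_E.
Maximising: ∂π_E/∂q_E = 29 - q_E = 0, giving q_E = 29.
Then q_Y = (158 - 29)/2 = 129/2.
Price P = 160 - 187/2 = 133/2.
Echo's profit: (133/2 - 52)·29 = 841/2.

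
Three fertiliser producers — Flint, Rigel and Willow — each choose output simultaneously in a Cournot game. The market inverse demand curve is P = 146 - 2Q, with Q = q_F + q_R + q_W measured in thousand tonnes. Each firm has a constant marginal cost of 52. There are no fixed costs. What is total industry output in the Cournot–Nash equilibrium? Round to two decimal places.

Each firm earns π_i = (146 - 2Q)q_i - 52q_i.
First-order condition (treating rivals' output as given): 94 - 4q_i - 2·Σ_{j≠i} q_j = 0.
With identical firms every q_j equals q_i, so Σ_{j≠i} q_j = 2q_i and 94 = 8q_i, giving q_i = 47/4.
Total output Q = 47/4 + 47/4 + 47/4 = 141/4.

35.25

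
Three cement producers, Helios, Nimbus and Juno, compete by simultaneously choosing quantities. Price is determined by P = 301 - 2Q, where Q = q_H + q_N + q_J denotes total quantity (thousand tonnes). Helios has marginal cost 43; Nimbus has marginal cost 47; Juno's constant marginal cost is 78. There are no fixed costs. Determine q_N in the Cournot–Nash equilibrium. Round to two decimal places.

35.13

Helios's profit: π_H = (301 - 2Q)q_H - (43q_H). Setting ∂π_H/∂q_H = 0: 258 - 4q_H - 2(q_N + q_J) = 0.
Nimbus's first-order condition: 254 - 4q_N - 2(q_H + q_J) = 0.
Juno's profit: π_J = (301 - 2Q)q_J - (78q_J). Setting ∂π_J/∂q_J = 0: 223 - 4q_J - 2(q_H + q_N) = 0.
Adding the 3 conditions: 735 − 4Q − 4Q = 0, i.e. Q = 735/8.
Back-substituting: q_H = (258 − 735/4)/2 = 297/8, q_N = (254 − 735/4)/2 = 281/8, q_J = (223 − 735/4)/2 = 157/8.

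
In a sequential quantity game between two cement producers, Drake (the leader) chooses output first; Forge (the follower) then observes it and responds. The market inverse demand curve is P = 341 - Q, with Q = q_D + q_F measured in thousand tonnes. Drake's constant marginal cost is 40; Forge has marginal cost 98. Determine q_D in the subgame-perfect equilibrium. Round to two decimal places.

Solve by backward induction. Given q_D, the follower Forge maximises π_F = (341 - q_D - q_F)q_F - 98q_F.
Follower FOC: 243 - q_D - 2q_F = 0, so q_F(q_D) = (243 - q_D)/2.
The leader anticipates this reaction. Substituting into P = 341 - Q gives P = 439/2 - (1/2)q_D, so π_D = (439/2 - (1/2)q_D)q_D - 40q_D.
Leader FOC: 359/2 - q_D = 0, so q_D = 359/2.
Then q_F = (243 - 359/2)/2 = 127/4.

179.50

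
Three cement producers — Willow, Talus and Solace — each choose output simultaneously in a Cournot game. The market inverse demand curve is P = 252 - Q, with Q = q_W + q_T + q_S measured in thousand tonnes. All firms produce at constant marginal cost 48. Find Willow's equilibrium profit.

2601

Each firm earns π_i = (252 - Q)q_i - 48q_i.
Setting ∂π_i/∂q_i = 0 with rivals' quantities fixed: 204 - 2q_i - Σ_{j≠i} q_j = 0.
By symmetry each firm produces the same amount; substituting Σ_{j≠i} q_j = 2q_i yields q_i = 204/4 = 51.
Price P = 252 - 153 = 99.
Willow's profit: (99 - 48)·51 = 2601.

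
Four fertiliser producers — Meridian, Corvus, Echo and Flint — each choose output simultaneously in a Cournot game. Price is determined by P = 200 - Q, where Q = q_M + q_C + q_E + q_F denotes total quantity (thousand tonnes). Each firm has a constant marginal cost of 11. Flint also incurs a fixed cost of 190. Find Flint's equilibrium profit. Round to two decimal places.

Each firm earns π_i = (200 - Q)q_i - 11q_i.
Setting ∂π_i/∂q_i = 0 with rivals' quantities fixed: 189 - 2q_i - Σ_{j≠i} q_j = 0.
By symmetry each firm produces the same amount; substituting Σ_{j≠i} q_j = 3q_i yields q_i = 189/5.
Price P = 200 - 756/5 = 244/5.
Flint's profit: (244/5 - 11)·(189/5) - 190 = 1238.8400.

1238.84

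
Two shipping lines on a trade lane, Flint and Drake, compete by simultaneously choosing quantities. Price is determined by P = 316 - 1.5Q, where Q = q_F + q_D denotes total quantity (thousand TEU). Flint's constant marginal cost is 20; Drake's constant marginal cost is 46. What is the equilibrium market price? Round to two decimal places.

127.33

Flint's profit: π_F = (316 - 1.5Q)q_F - (20q_F). Setting ∂π_F/∂q_F = 0: 296 - 3q_F - (3/2)(q_D) = 0.
Drake's profit: π_D = (316 - 1.5Q)q_D - (46q_D). Setting ∂π_D/∂q_D = 0: 270 - 3q_D - (3/2)(q_F) = 0.
Best responses: q_F = (296 - (3/2)q_D)/3, q_D = (270 - (3/2)q_F)/3.
Solving the pair: q_F = 644/9, q_D = 488/9.
Total output Q = 1132/9, so price P = 316 - (3/2)·(1132/9) = 382/3.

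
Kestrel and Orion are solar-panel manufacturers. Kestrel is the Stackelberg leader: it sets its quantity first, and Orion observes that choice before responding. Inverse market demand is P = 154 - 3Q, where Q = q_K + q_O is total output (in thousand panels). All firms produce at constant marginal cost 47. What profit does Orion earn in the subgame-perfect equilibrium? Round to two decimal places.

238.52

The follower Orion best-responds to any q_K: π_O = (154 - 3Q)q_O - 47q_O.
∂π_O/∂q_O = 107 - 3q_K - 6q_O = 0 gives the reaction function q_O = (107 - 3q_K)/6.
Kestrel substitutes q_O(q_K) into its own profit: π_K = q_K(154 - 3q_K - (107 - 3q_K)/2) - 47q_K = (201/2 - (3/2)q_K)q_K - 47q_K.
Leader FOC: 107/2 - 3q_K = 0, so q_K = 107/6.
Then q_O = (107 - 3·(107/6))/6 = 107/12.
Price P = 154 - 3·(107/4) = 295/4.
Orion's profit: (295/4 - 47)·(107/12) = 238.5208.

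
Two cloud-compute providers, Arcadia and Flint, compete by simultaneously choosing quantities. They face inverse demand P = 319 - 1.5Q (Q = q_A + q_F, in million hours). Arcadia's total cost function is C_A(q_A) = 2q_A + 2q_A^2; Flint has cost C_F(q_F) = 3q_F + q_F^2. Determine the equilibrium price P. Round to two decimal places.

Arcadia's profit: π_A = (319 - 1.5Q)q_A - (2q_A + 2q_A²). Setting ∂π_A/∂q_A = 0: 317 - 7q_A - (3/2)(q_F) = 0.
Flint's profit: π_F = (319 - 1.5Q)q_F - (3q_F + q_F²). Setting ∂π_F/∂q_F = 0: 316 - 5q_F - (3/2)(q_A) = 0.
Rearranging gives the reaction functions q_A = (317 - (3/2)q_F)/7 and q_F = (316 - (3/2)q_A)/5.
Substituting one into the other gives q_A = 33.9237 and q_F = 53.0229.
Total output Q = 86.9466, so price P = 319 - (3/2)·86.9466 = 188.5802.

188.58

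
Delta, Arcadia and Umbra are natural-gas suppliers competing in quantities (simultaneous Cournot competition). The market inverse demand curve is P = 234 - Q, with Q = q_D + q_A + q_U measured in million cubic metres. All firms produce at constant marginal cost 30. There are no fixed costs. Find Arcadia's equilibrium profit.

2601

Each firm earns π_i = (234 - Q)q_i - 30q_i.
Setting ∂π_i/∂q_i = 0 with rivals' quantities fixed: 204 - 2q_i - Σ_{j≠i} q_j = 0.
With identical firms every q_j equals q_i, so Σ_{j≠i} q_j = 2q_i and 204 = 4q_i, giving q_i = 51.
Price P = 234 - 153 = 81.
Arcadia's profit: (81 - 30)·51 = 2601.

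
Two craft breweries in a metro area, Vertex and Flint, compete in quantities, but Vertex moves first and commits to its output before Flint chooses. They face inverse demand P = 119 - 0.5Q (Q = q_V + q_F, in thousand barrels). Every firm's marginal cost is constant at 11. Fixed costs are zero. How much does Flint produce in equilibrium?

The follower Flint best-responds to any q_V: π_F = (119 - 0.5Q)q_F - 11q_F.
Follower FOC: 108 - (1/2)q_V - q_F = 0, so q_F(q_V) = (108 - (1/2)q_V).
The leader anticipates this reaction. Substituting into P = 119 - 0.5Q gives P = 65 - (1/4)q_V, so π_V = (65 - (1/4)q_V)q_V - 11q_V.
The leader's first-order condition 54 - (1/2)q_V = 0 yields q_V = 108.
Then q_F = (108 - (1/2)·108) = 54.

54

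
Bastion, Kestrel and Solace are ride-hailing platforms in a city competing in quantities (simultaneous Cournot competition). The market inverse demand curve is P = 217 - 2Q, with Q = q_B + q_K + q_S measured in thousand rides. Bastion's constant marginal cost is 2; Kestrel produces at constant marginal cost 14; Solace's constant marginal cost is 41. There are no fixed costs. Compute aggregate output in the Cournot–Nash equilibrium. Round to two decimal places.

Bastion's profit: π_B = (217 - 2Q)q_B - (2q_B). Setting ∂π_B/∂q_B = 0: 215 - 4q_B - 2(q_K + q_S) = 0.
Kestrel's first-order condition: 203 - 4q_K - 2(q_B + q_S) = 0.
Solace's first-order condition: 176 - 4q_S - 2(q_B + q_K) = 0.
Summing all 3 equations gives 594 − 8Q = 0, hence Q = 297/4.
Back-substituting: q_B = (215 − 297/2)/2 = 133/4, q_K = (203 − 297/2)/2 = 109/4, q_S = (176 − 297/2)/2 = 55/4.
Total output Q = 133/4 + 109/4 + 55/4 = 297/4.

74.25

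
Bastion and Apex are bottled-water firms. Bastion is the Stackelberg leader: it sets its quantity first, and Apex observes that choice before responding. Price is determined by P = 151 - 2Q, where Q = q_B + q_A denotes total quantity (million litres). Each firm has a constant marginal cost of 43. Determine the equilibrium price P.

The follower Apex best-responds to any q_B: π_A = (151 - 2Q)q_A - 43q_A.
∂π_A/∂q_A = 108 - 2q_B - 4q_A = 0 gives the reaction function q_A = (108 - 2q_B)/4.
Bastion substitutes q_A(q_B) into its own profit: π_B = q_B(151 - 2q_B - (108 - 2q_B)/2) - 43q_B = (97 - q_B)q_B - 43q_B.
Maximising: ∂π_B/∂q_B = 54 - 2q_B = 0, giving q_B = 27.
Then q_A = (108 - 2·27)/4 = 27/2.
Total output Q = 81/2, so price P = 151 - 2·(81/2) = 70.

70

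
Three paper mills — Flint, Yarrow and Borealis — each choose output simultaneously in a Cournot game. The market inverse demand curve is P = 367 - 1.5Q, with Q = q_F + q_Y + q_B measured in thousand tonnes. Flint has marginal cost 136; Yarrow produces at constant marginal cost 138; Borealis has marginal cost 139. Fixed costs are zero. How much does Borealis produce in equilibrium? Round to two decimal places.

37.33

Flint's profit: π_F = (367 - 1.5Q)q_F - (136q_F). Setting ∂π_F/∂q_F = 0: 231 - 3q_F - (3/2)(q_Y + q_B) = 0.
Yarrow's profit: π_Y = (367 - 1.5Q)q_Y - (138q_Y). Setting ∂π_Y/∂q_Y = 0: 229 - 3q_Y - (3/2)(q_F + q_B) = 0.
Borealis's first-order condition: 228 - 3q_B - (3/2)(q_F + q_Y) = 0.
Summing all 3 equations gives 688 − 6Q = 0, hence Q = 344/3.
Back-substituting: q_F = (231 − 172)/(3/2) = 118/3, q_Y = (229 − 172)/(3/2) = 38, q_B = (228 − 172)/(3/2) = 112/3.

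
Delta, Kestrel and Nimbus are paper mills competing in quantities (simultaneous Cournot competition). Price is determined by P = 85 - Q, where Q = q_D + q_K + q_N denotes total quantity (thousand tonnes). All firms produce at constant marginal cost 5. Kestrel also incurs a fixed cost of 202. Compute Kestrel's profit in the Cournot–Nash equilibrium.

198

Each firm earns π_i = (85 - Q)q_i - 5q_i.
Setting ∂π_i/∂q_i = 0 with rivals' quantities fixed: 80 - 2q_i - Σ_{j≠i} q_j = 0.
By symmetry each firm produces the same amount; substituting Σ_{j≠i} q_j = 2q_i yields q_i = 80/4 = 20.
Price P = 85 - 60 = 25.
Kestrel's profit: (25 - 5)·20 - 202 = 198.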